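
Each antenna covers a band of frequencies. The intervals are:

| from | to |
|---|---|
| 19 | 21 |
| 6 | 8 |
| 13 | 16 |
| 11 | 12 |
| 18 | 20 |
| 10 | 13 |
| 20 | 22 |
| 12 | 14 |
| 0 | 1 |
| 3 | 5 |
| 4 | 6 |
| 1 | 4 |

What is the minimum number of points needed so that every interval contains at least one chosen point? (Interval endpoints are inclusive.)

6

Sorted: [0,1] [1,4] [3,5] [4,6] [6,8] [11,12] [10,13] [12,14] [13,16] [18,20] [19,21] [20,22]
{[0,1],[1,4]} hit by 1; {[3,5],[4,6]} hit by 5; {[6,8]} hit by 8; {[11,12],[10,13],[12,14]} hit by 12; {[13,16]} hit by 16; {[18,20],[19,21],[20,22]} hit by 20.
Points: 1, 5, 8, 12, 16, 20 (6 total).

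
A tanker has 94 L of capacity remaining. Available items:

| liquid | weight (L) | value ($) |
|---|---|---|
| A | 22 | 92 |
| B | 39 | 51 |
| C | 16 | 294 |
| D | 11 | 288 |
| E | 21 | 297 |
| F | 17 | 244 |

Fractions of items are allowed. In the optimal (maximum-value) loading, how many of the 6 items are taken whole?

5

Ratios (sorted): D 26.18, C 18.38, F 14.35, E 14.14, A 4.18, B 1.31
take D (11 @ 288); take C (16 @ 294); take F (17 @ 244); take E (21 @ 297); take A (22 @ 92); take 7/39 of B → 9.15. Capacity used 94/94.
5 item(s) taken whole; one partial (take 7/39 of B).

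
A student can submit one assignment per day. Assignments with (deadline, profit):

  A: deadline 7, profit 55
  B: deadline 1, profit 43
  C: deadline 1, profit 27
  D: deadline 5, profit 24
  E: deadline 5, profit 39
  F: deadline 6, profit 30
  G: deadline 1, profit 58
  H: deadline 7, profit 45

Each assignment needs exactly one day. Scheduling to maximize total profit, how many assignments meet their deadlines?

6

By profit: G(d1,58), A(d7,55), H(d7,45), B(d1,43), E(d5,39), F(d6,30), C(d1,27), D(d5,24)
G→slot 1; A→slot 7; H→slot 6; B skipped; E→slot 5; F→slot 4; C skipped; D→slot 3.
6 of 8 scheduled.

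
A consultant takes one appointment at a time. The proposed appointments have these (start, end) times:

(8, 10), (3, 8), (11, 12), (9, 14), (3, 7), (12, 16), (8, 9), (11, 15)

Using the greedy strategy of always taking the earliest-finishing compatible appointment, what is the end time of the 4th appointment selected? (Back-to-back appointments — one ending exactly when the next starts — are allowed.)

16

Sorted by end: (3,7)  (3,8)  (8,9)  (8,10)  (11,12)  (9,14)  (11,15)  (12,16)
take (3,7); take (8,9); skip (8,10); take (11,12); take (12,16).
Selected: (3,7) (8,9) (11,12) (12,16)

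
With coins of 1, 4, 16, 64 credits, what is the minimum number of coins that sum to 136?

4

136 = 2×64 + 2×4
Total coins = 2 + 2 = 4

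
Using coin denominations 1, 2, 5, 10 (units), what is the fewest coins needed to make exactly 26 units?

Greedy: take as many of the largest coin as possible, then repeat with the remainder.
26 − 2×10→6 − 1×5→1 − 1×1→0
Total coins = 2 + 1 + 1 = 4

4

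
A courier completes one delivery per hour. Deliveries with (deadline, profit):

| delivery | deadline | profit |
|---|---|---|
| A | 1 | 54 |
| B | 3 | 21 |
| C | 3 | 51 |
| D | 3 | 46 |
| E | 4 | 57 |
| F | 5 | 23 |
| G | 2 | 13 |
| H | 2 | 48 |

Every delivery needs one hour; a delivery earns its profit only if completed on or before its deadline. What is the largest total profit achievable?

233

Sort by profit descending; place each in the latest free slot ≤ its deadline.
By profit: E(d4,57), A(d1,54), C(d3,51), H(d2,48), D(d3,46), F(d5,23), B(d3,21), G(d2,13)
E→slot 4; A→slot 1; C→slot 3; H→slot 2; D skipped; F→slot 5; B skipped; G skipped.
Profit = 54 + 48 + 51 + 57 + 23 = 233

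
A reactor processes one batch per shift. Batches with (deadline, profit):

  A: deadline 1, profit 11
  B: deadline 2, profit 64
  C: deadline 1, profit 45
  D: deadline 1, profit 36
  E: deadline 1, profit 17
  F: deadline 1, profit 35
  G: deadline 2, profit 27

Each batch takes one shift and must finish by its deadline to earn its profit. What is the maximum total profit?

109

Profit order: B=64 C=45 D=36 F=35 G=27 E=17 A=11
Assign: B→slot 2, C→slot 1, D skipped, F skipped, G skipped, E skipped, A skipped.
Slots: [1:C] [2:B]
Profit = 45 + 64 = 109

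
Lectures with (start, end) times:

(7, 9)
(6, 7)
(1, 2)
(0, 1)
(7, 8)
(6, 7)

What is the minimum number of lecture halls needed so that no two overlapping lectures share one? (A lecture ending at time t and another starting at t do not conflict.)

Count concurrent intervals with a sweep; the peak is the room count.
starts: [0, 1, 6, 6, 7, 7]
ends:   [1, 2, 7, 7, 8, 9]
s0→1 e1→0 s1→1 e2→0 s6→1 s6→2  — peak 2.

2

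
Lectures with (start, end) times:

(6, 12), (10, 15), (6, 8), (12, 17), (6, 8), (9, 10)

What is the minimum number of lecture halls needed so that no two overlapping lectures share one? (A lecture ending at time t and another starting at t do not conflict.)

3

Events (time:±→running): 6:+→1 6:+→2 6:+→3 … peak 3.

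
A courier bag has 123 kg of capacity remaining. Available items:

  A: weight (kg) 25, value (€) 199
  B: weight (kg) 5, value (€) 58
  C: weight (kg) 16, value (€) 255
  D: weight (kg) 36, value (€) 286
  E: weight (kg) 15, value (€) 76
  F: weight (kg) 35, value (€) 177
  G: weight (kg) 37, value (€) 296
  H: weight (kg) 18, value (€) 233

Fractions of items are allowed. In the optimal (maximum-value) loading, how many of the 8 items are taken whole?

5

Ratios (sorted): C 15.94, H 12.94, B 11.60, G 8.00, A 7.96, D 7.94, E 5.07, F 5.06
take C (16 @ 255); take H (18 @ 233); take B (5 @ 58); take G (37 @ 296); take A (25 @ 199); take 22/36 of D → 174.78. Capacity used 123/123.
5 item(s) taken whole; one partial (take 22/36 of D).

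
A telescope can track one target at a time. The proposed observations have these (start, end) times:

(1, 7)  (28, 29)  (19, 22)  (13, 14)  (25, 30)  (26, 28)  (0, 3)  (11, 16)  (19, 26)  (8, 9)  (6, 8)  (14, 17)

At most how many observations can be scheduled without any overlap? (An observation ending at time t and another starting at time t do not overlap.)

8

Greedy by earliest finish: after sorting by end time, pick each interval compatible with the last pick.
By end time: (0,3), (1,7), (6,8), (8,9), (13,14), (11,16), (14,17), (19,22), (19,26), (26,28), (28,29), (25,30).
Pick (0,3); next start ≥ 3 → (6,8); next start ≥ 8 → (8,9); next start ≥ 9 → (13,14); next start ≥ 14 → (14,17); next start ≥ 17 → (19,22); next start ≥ 22 → (26,28); next start ≥ 28 → (28,29).
Selected 8 observations.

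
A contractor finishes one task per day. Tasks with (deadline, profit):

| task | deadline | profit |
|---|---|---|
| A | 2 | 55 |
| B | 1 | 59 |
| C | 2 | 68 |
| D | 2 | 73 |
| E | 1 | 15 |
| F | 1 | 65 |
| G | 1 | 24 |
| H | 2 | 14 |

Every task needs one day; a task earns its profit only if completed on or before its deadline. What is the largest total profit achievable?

141

By profit: D(d2,73), C(d2,68), F(d1,65), B(d1,59), A(d2,55), G(d1,24), E(d1,15), H(d2,14)
D→slot 2; C→slot 1; F skipped; B skipped; A skipped; G skipped; E skipped; H skipped.
Profit = 68 + 73 = 141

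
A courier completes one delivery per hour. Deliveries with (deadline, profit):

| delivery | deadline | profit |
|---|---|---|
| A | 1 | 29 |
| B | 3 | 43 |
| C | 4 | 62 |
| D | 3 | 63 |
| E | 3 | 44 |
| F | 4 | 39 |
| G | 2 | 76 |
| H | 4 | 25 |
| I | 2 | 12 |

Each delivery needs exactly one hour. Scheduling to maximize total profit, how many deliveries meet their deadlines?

By profit: G(d2,76), D(d3,63), C(d4,62), E(d3,44), B(d3,43), F(d4,39), A(d1,29), H(d4,25), I(d2,12)
G→slot 2; D→slot 3; C→slot 4; E→slot 1; B skipped; F skipped; A skipped; H skipped; I skipped.
4 of 9 scheduled.

4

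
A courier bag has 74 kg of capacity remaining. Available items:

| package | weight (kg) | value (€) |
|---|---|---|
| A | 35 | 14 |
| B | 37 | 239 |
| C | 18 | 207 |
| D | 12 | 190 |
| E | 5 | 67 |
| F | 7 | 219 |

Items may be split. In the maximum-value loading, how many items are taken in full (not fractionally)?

Sort by value per unit weight and fill in that order.
Ratios (sorted): F 31.29, D 15.83, E 13.40, C 11.50, B 6.46, A 0.40
take F (7 @ 219); take D (12 @ 190); take E (5 @ 67); take C (18 @ 207); take 32/37 of B → 206.70. Capacity used 74/74.
4 item(s) taken whole; one partial (take 32/37 of B).

4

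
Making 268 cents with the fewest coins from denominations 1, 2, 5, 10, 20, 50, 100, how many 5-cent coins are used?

Use the largest denomination that fits, subtract, and repeat.
268 = 2×100 + 1×50 + 1×10 + 1×5 + 1×2 + 1×1
Count of 5: 1

1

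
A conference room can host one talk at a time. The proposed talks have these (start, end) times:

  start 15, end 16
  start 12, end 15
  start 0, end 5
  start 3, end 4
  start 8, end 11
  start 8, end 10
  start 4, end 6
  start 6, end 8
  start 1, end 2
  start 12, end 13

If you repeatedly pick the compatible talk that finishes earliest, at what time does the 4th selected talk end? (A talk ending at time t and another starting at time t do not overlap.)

8

Sort by end time and greedily take each interval whose start is ≥ the last chosen end.
By end time: (1,2), (3,4), (0,5), (4,6), (6,8), (8,10), (8,11), (12,13), (12,15), (15,16).
Pick (1,2); next start ≥ 2 → (3,4); next start ≥ 4 → (4,6); next start ≥ 6 → (6,8); next start ≥ 8 → (8,10); next start ≥ 10 → (12,13); next start ≥ 13 → (15,16).
Selected: (1,2) (3,4) (4,6) (6,8) (8,10) (12,13) (15,16)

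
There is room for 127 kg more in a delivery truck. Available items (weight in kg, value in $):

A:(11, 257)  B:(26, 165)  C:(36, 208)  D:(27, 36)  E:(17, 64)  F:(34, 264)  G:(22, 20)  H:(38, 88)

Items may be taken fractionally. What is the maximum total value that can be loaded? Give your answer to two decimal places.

964.95

Greedy by value/weight ratio, highest first.
Ratios (sorted): A 23.36, F 7.76, B 6.35, C 5.78, E 3.76, H 2.32, D 1.33, G 0.91
take A (11 @ 257); take F (34 @ 264); take B (26 @ 165); take C (36 @ 208); take E (17 @ 64); take 3/38 of H → 6.95. Capacity used 127/127.
Total value = 964.95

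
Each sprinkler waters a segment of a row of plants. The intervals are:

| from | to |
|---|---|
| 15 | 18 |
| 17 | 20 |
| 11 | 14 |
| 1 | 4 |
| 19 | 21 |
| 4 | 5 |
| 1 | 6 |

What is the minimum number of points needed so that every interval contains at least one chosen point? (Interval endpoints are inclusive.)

Sort by right endpoint; whenever an interval is uncovered, place a point at its right end.
By right end: [1,4]  [4,5]  [1,6]  [11,14]  [15,18]  [17,20]  [19,21]
[1,4] uncovered → point at 4; [11,14] uncovered → point at 14; [15,18] uncovered → point at 18; [19,21] uncovered → point at 21.
Points: 4, 14, 18, 21 (4 total).

4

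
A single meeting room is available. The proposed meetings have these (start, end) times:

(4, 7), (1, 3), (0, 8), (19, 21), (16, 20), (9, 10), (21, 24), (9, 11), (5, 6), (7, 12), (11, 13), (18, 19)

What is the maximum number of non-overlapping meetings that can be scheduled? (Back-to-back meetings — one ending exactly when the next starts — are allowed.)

Order by finish time; keep every interval that doesn't clash with the previous kept one.
Sorted by end: (1,3)  (5,6)  (4,7)  (0,8)  (9,10)  (9,11)  (7,12)  (11,13)  (18,19)  (16,20)  (19,21)  (21,24)
take (1,3); take (5,6); take (9,10); skip (9,11); skip (7,12); take (11,13); take (18,19); take (19,21); take (21,24).
Selected 7 meetings.

7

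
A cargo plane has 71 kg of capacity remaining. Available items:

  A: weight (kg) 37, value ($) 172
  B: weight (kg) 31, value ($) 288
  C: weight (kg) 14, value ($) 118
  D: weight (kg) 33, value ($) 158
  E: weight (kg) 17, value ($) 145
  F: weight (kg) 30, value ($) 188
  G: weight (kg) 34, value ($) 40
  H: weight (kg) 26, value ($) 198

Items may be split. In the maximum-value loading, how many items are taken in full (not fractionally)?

Ratios (sorted): B 9.29, E 8.53, C 8.43, H 7.62, F 6.27, D 4.79, A 4.65, G 1.18
take B (31 @ 288); take E (17 @ 145); take C (14 @ 118); take 9/26 of H → 68.54. Capacity used 71/71.
3 item(s) taken whole; one partial (take 9/26 of H).

3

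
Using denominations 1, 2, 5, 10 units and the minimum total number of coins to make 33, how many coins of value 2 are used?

Use the largest denomination that fits, subtract, and repeat.
33 = 3×10 + 1×2 + 1×1
Count of 2: 1

1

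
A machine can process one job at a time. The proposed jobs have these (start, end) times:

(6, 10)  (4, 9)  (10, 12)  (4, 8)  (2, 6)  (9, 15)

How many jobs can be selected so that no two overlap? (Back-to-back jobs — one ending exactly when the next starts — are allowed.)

Order by finish time; keep every interval that doesn't clash with the previous kept one.
By end time: (2,6), (4,8), (4,9), (6,10), (10,12), (9,15).
Pick (2,6); next start ≥ 6 → (6,10); next start ≥ 10 → (10,12).
Selected 3 jobs.

3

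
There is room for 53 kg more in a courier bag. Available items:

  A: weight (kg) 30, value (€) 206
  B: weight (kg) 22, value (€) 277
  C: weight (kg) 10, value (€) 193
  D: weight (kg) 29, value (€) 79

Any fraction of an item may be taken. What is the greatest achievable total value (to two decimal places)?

614.20

Greedy by value/weight ratio, highest first.
Ratios (sorted): C 19.30, B 12.59, A 6.87, D 2.72
take C (10 @ 193); take B (22 @ 277); take 21/30 of A → 144.20. Capacity used 53/53.
Total value = 614.20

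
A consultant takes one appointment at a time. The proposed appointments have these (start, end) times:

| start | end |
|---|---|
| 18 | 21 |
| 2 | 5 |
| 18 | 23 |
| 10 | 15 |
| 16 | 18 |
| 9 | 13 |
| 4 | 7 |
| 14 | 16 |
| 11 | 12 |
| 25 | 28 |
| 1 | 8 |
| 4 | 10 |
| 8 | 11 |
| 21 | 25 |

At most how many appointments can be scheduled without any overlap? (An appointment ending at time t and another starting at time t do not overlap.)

By end time: (2,5), (4,7), (1,8), (4,10), (8,11), (11,12), (9,13), (10,15), (14,16), (16,18), (18,21), (18,23), (21,25), (25,28).
Pick (2,5); next start ≥ 5 → (8,11); next start ≥ 11 → (11,12); next start ≥ 12 → (14,16); next start ≥ 16 → (16,18); next start ≥ 18 → (18,21); next start ≥ 21 → (21,25); next start ≥ 25 → (25,28).
Selected 8 appointments.

8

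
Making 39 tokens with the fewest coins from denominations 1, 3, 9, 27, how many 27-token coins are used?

39 − 1×27→12 − 1×9→3 − 1×3→0
Count of 27: 1

1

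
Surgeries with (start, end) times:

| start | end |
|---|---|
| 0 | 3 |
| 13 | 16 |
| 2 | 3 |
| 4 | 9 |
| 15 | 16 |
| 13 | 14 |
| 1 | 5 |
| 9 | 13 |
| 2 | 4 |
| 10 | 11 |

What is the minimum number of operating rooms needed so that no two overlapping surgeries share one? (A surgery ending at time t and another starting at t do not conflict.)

Events (time:±→running): 0:+→1 1:+→2 2:+→3 2:+→4 … peak 4.

4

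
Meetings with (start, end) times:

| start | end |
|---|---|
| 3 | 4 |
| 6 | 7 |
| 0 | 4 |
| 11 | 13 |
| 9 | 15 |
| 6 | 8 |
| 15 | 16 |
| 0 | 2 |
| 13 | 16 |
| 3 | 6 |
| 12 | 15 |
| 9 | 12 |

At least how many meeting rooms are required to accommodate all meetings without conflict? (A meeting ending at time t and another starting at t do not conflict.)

3

The answer is the maximum number of intervals overlapping at any instant.
starts: [0, 0, 3, 3, 6, 6, 9, 9, 11, 12, 13, 15]
ends:   [2, 4, 4, 6, 7, 8, 12, 13, 15, 15, 16, 16]
s0→1 s0→2 e2→1 s3→2 s3→3  — peak 3.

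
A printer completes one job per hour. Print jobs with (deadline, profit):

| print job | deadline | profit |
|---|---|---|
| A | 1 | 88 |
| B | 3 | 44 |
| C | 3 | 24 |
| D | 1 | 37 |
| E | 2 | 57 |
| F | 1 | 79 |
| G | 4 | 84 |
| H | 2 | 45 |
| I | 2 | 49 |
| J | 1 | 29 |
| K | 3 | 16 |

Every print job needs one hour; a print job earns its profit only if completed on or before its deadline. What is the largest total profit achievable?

273

Sort by profit descending; place each in the latest free slot ≤ its deadline.
Profit order: A=88 G=84 F=79 E=57 I=49 H=45 B=44 D=37 J=29 C=24 K=16
Assign: A→slot 1, G→slot 4, F skipped, E→slot 2, I skipped, H skipped, B→slot 3, D skipped, J skipped, C skipped, K skipped.
Slots: [1:A] [2:E] [3:B] [4:G]
Profit = 88 + 57 + 44 + 84 = 273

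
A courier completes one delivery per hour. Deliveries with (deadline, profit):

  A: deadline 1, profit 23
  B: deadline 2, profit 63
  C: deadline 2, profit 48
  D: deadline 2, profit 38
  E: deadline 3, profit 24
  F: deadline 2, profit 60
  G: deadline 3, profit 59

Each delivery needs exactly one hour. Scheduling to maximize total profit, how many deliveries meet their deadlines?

By profit: B(d2,63), F(d2,60), G(d3,59), C(d2,48), D(d2,38), E(d3,24), A(d1,23)
B→slot 2; F→slot 1; G→slot 3; C skipped; D skipped; E skipped; A skipped.
3 of 7 scheduled.

3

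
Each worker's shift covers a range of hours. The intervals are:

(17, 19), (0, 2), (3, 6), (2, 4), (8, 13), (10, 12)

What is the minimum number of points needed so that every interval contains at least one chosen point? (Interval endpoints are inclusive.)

4

Sort by right endpoint; whenever an interval is uncovered, place a point at its right end.
Sorted: [0,2] [2,4] [3,6] [10,12] [8,13] [17,19]
{[0,2],[2,4]} hit by 2; {[3,6]} hit by 6; {[10,12],[8,13]} hit by 12; {[17,19]} hit by 19.
Points: 2, 6, 12, 19 (4 total).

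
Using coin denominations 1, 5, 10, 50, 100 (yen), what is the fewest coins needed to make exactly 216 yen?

5

216 = 2×100 + 1×10 + 1×5 + 1×1
Total coins = 2 + 1 + 1 + 1 = 5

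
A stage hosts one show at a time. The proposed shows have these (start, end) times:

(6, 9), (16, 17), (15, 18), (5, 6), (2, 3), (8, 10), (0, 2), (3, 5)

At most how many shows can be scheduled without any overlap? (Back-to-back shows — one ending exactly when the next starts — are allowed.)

Sort by end time and greedily take each interval whose start is ≥ the last chosen end.
By end time: (0,2), (2,3), (3,5), (5,6), (6,9), (8,10), (16,17), (15,18).
Pick (0,2); next start ≥ 2 → (2,3); next start ≥ 3 → (3,5); next start ≥ 5 → (5,6); next start ≥ 6 → (6,9); next start ≥ 9 → (16,17).
Selected 6 shows.

6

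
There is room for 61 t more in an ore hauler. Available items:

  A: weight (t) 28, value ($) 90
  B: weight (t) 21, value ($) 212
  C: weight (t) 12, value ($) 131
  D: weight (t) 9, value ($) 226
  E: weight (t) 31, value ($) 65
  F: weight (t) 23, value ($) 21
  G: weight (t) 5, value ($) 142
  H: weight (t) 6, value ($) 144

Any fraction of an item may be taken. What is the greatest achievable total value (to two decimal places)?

880.71

Ratios (sorted): G 28.40, D 25.11, H 24.00, C 10.92, B 10.10, A 3.21, E 2.10, F 0.91
take G (5 @ 142); take D (9 @ 226); take H (6 @ 144); take C (12 @ 131); take B (21 @ 212); take 8/28 of A → 25.71. Capacity used 61/61.
Total value = 880.71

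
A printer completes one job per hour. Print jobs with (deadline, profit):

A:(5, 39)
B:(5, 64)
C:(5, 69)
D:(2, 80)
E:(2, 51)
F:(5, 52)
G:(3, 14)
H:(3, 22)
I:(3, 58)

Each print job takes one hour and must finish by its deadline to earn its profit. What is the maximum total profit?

323

Take jobs in profit order; each goes to the latest open slot no later than its deadline.
Profit order: D=80 C=69 B=64 I=58 F=52 E=51 A=39 H=22 G=14
Assign: D→slot 2, C→slot 5, B→slot 4, I→slot 3, F→slot 1, E skipped, A skipped, H skipped, G skipped.
Slots: [1:F] [2:D] [3:I] [4:B] [5:C]
Profit = 52 + 80 + 58 + 64 + 69 = 323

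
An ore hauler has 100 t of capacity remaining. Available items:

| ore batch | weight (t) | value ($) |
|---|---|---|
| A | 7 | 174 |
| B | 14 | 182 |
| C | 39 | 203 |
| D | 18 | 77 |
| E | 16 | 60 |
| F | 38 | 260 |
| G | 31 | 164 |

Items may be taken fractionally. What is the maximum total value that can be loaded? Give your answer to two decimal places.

Sort by value per unit weight and fill in that order.
Order: A (174/7=24.86) > B (182/14=13.00) > F (260/38=6.84) > G (164/31=5.29) > C (203/39=5.21) > D (77/18=4.28) > E (60/16=3.75)
Fill: take A (7 @ 174) → take B (14 @ 182) → take F (38 @ 260) → take G (31 @ 164) → take 10/39 of C → 52.05; 100/100 used.
Total value = 832.05

832.05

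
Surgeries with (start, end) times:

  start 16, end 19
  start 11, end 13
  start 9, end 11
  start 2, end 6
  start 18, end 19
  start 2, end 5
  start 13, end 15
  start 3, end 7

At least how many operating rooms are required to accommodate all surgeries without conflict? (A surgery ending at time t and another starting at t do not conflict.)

3

Count concurrent intervals with a sweep; the peak is the room count.
starts: [2, 2, 3, 9, 11, 13, 16, 18]
ends:   [5, 6, 7, 11, 13, 15, 19, 19]
s2→1 s2→2 s3→3  — peak 3.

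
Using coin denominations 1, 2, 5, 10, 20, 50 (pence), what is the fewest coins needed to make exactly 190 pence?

5

Use the largest denomination that fits, subtract, and repeat.
190 − 3×50→40 − 2×20→0
Total coins = 3 + 2 = 5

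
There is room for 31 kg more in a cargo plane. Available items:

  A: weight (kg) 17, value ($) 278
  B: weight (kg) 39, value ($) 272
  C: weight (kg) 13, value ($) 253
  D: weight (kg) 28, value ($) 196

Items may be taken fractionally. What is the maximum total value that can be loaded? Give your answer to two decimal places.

Greedy by value/weight ratio, highest first.
Ratios (sorted): C 19.46, A 16.35, D 7.00, B 6.97
take C (13 @ 253); take A (17 @ 278); take 1/28 of D → 7.00. Capacity used 31/31.
Total value = 538.00

538.00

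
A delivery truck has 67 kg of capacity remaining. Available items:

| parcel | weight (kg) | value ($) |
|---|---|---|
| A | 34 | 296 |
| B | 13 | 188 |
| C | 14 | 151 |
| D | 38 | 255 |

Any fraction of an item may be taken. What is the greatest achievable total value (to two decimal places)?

675.26

Order: B (188/13=14.46) > C (151/14=10.79) > A (296/34=8.71) > D (255/38=6.71)
Fill: take B (13 @ 188) → take C (14 @ 151) → take A (34 @ 296) → take 6/38 of D → 40.26; 67/67 used.
Total value = 675.26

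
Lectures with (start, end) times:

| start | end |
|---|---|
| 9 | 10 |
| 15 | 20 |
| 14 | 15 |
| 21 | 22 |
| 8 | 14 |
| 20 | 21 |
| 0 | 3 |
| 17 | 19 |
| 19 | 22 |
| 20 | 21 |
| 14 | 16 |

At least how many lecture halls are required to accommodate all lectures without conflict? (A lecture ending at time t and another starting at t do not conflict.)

The answer is the maximum number of intervals overlapping at any instant.
starts: [0, 8, 9, 14, 14, 15, 17, 19, 20, 20, 21]
ends:   [3, 10, 14, 15, 16, 19, 20, 21, 21, 22, 22]
s0→1 e3→0 s8→1 s9→2 e10→1 e14→0 s14→1 s14→2 e15→1 s15→2 e16→1 s17→2 e19→1 s19→2 e20→1 s20→2 s20→3  — peak 3.

3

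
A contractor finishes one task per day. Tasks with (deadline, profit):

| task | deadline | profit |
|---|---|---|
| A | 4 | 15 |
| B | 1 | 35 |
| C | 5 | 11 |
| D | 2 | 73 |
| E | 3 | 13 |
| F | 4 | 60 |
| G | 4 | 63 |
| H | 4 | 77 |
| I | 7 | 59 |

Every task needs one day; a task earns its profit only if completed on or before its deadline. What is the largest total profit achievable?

343

Take jobs in profit order; each goes to the latest open slot no later than its deadline.
Profit order: H=77 D=73 G=63 F=60 I=59 B=35 A=15 E=13 C=11
Assign: H→slot 4, D→slot 2, G→slot 3, F→slot 1, I→slot 7, B skipped, A skipped, E skipped, C→slot 5.
Slots: [1:F] [2:D] [3:G] [4:H] [5:C] [7:I]
Profit = 60 + 73 + 63 + 77 + 11 + 59 = 343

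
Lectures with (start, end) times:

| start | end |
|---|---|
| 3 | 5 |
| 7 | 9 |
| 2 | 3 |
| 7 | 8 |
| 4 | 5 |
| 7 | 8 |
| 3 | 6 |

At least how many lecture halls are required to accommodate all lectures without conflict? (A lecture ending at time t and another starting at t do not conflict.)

Count concurrent intervals with a sweep; the peak is the room count.
Events (time:±→running): 2:+→1 3:-→0 3:+→1 3:+→2 4:+→3 … peak 3.

3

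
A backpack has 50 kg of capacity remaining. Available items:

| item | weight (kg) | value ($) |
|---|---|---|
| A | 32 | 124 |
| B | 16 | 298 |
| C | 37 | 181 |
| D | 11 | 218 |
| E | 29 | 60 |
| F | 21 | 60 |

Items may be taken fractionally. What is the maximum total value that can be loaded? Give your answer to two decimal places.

Greedy by value/weight ratio, highest first.
Order: D (218/11=19.82) > B (298/16=18.62) > C (181/37=4.89) > A (124/32=3.88) > F (60/21=2.86) > E (60/29=2.07)
Fill: take D (11 @ 218) → take B (16 @ 298) → take 23/37 of C → 112.51; 50/50 used.
Total value = 628.51

628.51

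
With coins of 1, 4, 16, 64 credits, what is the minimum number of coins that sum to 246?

Greedy: take as many of the largest coin as possible, then repeat with the remainder.
246 − 3×64→54 − 3×16→6 − 1×4→2 − 2×1→0
Total coins = 3 + 3 + 1 + 2 = 9

9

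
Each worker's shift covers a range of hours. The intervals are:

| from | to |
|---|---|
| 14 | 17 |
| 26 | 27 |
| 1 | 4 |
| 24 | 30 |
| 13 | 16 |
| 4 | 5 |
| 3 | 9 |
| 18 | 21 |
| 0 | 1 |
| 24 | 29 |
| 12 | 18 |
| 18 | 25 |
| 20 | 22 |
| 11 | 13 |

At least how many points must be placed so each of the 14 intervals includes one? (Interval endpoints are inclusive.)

6

Sorted: [0,1] [1,4] [4,5] [3,9] [11,13] [13,16] [14,17] [12,18] [18,21] [20,22] [18,25] [26,27] [24,29] [24,30]
{[0,1],[1,4]} hit by 1; {[4,5],[3,9]} hit by 5; {[11,13],[13,16]} hit by 13; {[14,17],[12,18]} hit by 17; {[18,21],[20,22],[18,25]} hit by 21; {[26,27],[24,29],[24,30]} hit by 27.
Points: 1, 5, 13, 17, 21, 27 (6 total).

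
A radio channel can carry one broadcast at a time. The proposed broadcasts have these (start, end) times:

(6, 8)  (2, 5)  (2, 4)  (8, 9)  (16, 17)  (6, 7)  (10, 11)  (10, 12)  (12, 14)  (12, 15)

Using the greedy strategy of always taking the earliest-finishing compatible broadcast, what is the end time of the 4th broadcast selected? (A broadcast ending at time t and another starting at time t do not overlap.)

11

Sort by end time and greedily take each interval whose start is ≥ the last chosen end.
By end time: (2,4), (2,5), (6,7), (6,8), (8,9), (10,11), (10,12), (12,14), (12,15), (16,17).
Pick (2,4); next start ≥ 4 → (6,7); next start ≥ 7 → (8,9); next start ≥ 9 → (10,11); next start ≥ 11 → (12,14); next start ≥ 14 → (16,17).
Selected: (2,4) (6,7) (8,9) (10,11) (12,14) (16,17)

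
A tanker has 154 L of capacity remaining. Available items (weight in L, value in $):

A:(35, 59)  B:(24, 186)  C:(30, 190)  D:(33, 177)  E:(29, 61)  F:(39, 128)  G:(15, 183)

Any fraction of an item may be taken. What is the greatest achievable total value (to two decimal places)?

Order: G (183/15=12.20) > B (186/24=7.75) > C (190/30=6.33) > D (177/33=5.36) > F (128/39=3.28) > E (61/29=2.10) > A (59/35=1.69)
Fill: take G (15 @ 183) → take B (24 @ 186) → take C (30 @ 190) → take D (33 @ 177) → take F (39 @ 128) → take 13/29 of E → 27.34; 154/154 used.
Total value = 891.34

891.34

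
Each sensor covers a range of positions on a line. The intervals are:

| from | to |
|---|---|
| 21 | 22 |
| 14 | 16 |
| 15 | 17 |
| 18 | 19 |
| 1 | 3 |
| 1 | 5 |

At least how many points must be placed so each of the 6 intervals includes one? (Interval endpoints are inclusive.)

4

Sort by right endpoint; whenever an interval is uncovered, place a point at its right end.
Sorted: [1,3] [1,5] [14,16] [15,17] [18,19] [21,22]
{[1,3],[1,5]} hit by 3; {[14,16],[15,17]} hit by 16; {[18,19]} hit by 19; {[21,22]} hit by 22.
Points: 3, 16, 19, 22 (4 total).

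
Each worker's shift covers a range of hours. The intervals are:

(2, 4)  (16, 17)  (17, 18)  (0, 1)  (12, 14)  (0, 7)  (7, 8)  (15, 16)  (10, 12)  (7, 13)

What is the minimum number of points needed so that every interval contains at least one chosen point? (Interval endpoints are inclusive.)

Process intervals by earliest right end; each time one isn't hit yet, stab at its right endpoint.
By right end: [0,1]  [2,4]  [0,7]  [7,8]  [10,12]  [7,13]  [12,14]  [15,16]  [16,17]  [17,18]
[0,1] uncovered → point at 1; [2,4] uncovered → point at 4; [7,8] uncovered → point at 8; [10,12] uncovered → point at 12; [15,16] uncovered → point at 16; [17,18] uncovered → point at 18.
Points: 1, 4, 8, 12, 16, 18 (6 total).

6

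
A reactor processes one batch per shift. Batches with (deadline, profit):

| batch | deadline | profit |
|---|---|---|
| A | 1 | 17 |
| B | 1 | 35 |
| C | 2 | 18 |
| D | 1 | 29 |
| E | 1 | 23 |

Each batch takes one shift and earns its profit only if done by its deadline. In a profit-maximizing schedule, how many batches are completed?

By profit: B(d1,35), D(d1,29), E(d1,23), C(d2,18), A(d1,17)
B→slot 1; D skipped; E skipped; C→slot 2; A skipped.
2 of 5 scheduled.

2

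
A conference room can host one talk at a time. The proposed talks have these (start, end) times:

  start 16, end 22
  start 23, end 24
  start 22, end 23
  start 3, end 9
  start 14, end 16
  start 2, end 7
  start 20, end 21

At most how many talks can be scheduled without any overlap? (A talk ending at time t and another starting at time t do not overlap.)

5

Greedy by earliest finish: after sorting by end time, pick each interval compatible with the last pick.
Sorted by end: (2,7)  (3,9)  (14,16)  (20,21)  (16,22)  (22,23)  (23,24)
take (2,7); take (14,16); take (20,21); take (22,23); take (23,24).
Selected 5 talks.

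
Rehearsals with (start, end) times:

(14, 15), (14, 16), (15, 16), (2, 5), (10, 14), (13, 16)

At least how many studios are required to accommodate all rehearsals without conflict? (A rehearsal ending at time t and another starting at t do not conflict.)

The answer is the maximum number of intervals overlapping at any instant.
Events (time:±→running): 2:+→1 5:-→0 10:+→1 13:+→2 14:-→1 14:+→2 14:+→3 … peak 3.

3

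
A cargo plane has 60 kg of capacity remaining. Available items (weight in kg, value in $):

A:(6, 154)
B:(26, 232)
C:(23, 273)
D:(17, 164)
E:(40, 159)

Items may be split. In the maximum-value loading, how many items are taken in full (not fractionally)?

3

Sort by value per unit weight and fill in that order.
Ratios (sorted): A 25.67, C 11.87, D 9.65, B 8.92, E 3.98
take A (6 @ 154); take C (23 @ 273); take D (17 @ 164); take 14/26 of B → 124.92. Capacity used 60/60.
3 item(s) taken whole; one partial (take 14/26 of B).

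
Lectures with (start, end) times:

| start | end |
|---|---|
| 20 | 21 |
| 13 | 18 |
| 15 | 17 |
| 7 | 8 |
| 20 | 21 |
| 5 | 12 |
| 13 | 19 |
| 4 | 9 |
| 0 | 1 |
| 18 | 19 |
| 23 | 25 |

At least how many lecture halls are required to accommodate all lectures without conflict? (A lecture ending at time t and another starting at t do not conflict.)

Count concurrent intervals with a sweep; the peak is the room count.
starts: [0, 4, 5, 7, 13, 13, 15, 18, 20, 20, 23]
ends:   [1, 8, 9, 12, 17, 18, 19, 19, 21, 21, 25]
s0→1 e1→0 s4→1 s5→2 s7→3  — peak 3.

3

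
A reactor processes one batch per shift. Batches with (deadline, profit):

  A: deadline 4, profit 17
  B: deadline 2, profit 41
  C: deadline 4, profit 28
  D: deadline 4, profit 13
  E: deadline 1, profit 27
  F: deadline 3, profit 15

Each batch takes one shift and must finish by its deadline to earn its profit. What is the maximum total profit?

113

Take jobs in profit order; each goes to the latest open slot no later than its deadline.
By profit: B(d2,41), C(d4,28), E(d1,27), A(d4,17), F(d3,15), D(d4,13)
B→slot 2; C→slot 4; E→slot 1; A→slot 3; F skipped; D skipped.
Profit = 27 + 41 + 17 + 28 = 113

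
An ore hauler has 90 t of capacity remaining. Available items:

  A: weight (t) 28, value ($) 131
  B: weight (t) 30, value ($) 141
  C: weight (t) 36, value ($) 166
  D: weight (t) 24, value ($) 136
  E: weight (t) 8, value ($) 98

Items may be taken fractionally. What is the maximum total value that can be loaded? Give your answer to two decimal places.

506.00

Greedy by value/weight ratio, highest first.
Ratios (sorted): E 12.25, D 5.67, B 4.70, A 4.68, C 4.61
take E (8 @ 98); take D (24 @ 136); take B (30 @ 141); take A (28 @ 131). Capacity used 90/90.
Total value = 506.00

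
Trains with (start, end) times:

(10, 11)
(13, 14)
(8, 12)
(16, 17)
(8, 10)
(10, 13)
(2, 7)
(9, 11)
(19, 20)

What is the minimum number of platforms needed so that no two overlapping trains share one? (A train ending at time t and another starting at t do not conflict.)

4

starts: [2, 8, 8, 9, 10, 10, 13, 16, 19]
ends:   [7, 10, 11, 11, 12, 13, 14, 17, 20]
s2→1 e7→0 s8→1 s8→2 s9→3 e10→2 s10→3 s10→4  — peak 4.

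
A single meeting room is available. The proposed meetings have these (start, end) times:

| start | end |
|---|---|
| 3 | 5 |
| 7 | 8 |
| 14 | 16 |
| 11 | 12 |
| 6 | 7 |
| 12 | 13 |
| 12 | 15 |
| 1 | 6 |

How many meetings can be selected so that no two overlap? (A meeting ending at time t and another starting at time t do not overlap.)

6

Sorted by end: (3,5)  (1,6)  (6,7)  (7,8)  (11,12)  (12,13)  (12,15)  (14,16)
take (3,5); skip (1,6); take (6,7); take (7,8); take (11,12); take (12,13); take (14,16).
Selected 6 meetings.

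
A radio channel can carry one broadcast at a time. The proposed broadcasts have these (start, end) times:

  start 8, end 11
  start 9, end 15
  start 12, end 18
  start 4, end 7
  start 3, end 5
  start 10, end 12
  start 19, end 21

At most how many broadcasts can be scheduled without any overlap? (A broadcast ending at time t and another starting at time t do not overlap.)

Order by finish time; keep every interval that doesn't clash with the previous kept one.
By end time: (3,5), (4,7), (8,11), (10,12), (9,15), (12,18), (19,21).
Pick (3,5); next start ≥ 5 → (8,11); next start ≥ 11 → (12,18); next start ≥ 18 → (19,21).
Selected 4 broadcasts.

4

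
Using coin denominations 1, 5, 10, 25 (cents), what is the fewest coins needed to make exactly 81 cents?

Use the largest denomination that fits, subtract, and repeat.
81 = 3×25 + 1×5 + 1×1
Total coins = 3 + 1 + 1 = 5

5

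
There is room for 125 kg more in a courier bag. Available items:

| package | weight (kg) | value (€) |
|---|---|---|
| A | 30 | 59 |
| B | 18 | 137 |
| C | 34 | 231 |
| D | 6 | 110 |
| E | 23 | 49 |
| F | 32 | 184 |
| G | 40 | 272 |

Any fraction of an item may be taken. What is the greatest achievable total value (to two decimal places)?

Greedy by value/weight ratio, highest first.
Ratios (sorted): D 18.33, B 7.61, G 6.80, C 6.79, F 5.75, E 2.13, A 1.97
take D (6 @ 110); take B (18 @ 137); take G (40 @ 272); take C (34 @ 231); take 27/32 of F → 155.25. Capacity used 125/125.
Total value = 905.25

905.25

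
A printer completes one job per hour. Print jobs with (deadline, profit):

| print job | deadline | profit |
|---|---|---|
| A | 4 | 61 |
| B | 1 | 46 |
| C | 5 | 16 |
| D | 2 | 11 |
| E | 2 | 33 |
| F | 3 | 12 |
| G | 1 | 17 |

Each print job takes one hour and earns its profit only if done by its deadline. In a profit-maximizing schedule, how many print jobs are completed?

5

By profit: A(d4,61), B(d1,46), E(d2,33), G(d1,17), C(d5,16), F(d3,12), D(d2,11)
A→slot 4; B→slot 1; E→slot 2; G skipped; C→slot 5; F→slot 3; D skipped.
5 of 7 scheduled.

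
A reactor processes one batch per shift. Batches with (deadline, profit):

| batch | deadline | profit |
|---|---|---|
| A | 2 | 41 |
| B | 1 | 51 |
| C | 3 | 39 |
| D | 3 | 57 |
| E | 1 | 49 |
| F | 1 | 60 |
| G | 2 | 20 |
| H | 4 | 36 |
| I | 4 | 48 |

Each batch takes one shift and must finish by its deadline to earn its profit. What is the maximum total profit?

Profit order: F=60 D=57 B=51 E=49 I=48 A=41 C=39 H=36 G=20
Assign: F→slot 1, D→slot 3, B skipped, E skipped, I→slot 4, A→slot 2, C skipped, H skipped, G skipped.
Slots: [1:F] [2:A] [3:D] [4:I]
Profit = 60 + 41 + 57 + 48 = 206

206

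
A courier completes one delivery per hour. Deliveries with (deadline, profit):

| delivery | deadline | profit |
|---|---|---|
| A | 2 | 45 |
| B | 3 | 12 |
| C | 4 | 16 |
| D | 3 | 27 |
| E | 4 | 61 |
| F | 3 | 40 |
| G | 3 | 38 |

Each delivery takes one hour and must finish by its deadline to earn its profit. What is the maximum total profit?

Sort by profit descending; place each in the latest free slot ≤ its deadline.
Profit order: E=61 A=45 F=40 G=38 D=27 C=16 B=12
Assign: E→slot 4, A→slot 2, F→slot 3, G→slot 1, D skipped, C skipped, B skipped.
Slots: [1:G] [2:A] [3:F] [4:E]
Profit = 38 + 45 + 40 + 61 = 184

184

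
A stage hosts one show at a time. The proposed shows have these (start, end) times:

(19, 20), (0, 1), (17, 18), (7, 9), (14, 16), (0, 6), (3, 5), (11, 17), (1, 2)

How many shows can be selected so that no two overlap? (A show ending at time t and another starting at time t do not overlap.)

Sorted by end: (0,1)  (1,2)  (3,5)  (0,6)  (7,9)  (14,16)  (11,17)  (17,18)  (19,20)
take (0,1); take (1,2); take (3,5); take (7,9); take (14,16); skip (11,17); take (17,18); take (19,20).
Selected 7 shows.

7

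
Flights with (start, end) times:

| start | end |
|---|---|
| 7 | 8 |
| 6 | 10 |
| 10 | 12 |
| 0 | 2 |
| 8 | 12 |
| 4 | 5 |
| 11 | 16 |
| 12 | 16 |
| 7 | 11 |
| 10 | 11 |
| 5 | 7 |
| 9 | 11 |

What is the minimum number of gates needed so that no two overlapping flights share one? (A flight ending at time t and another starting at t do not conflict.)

5

The answer is the maximum number of intervals overlapping at any instant.
Events (time:±→running): 0:+→1 2:-→0 4:+→1 5:-→0 5:+→1 6:+→2 7:-→1 7:+→2 7:+→3 8:-→2 8:+→3 9:+→4 10:-→3 10:+→4 10:+→5 … peak 5.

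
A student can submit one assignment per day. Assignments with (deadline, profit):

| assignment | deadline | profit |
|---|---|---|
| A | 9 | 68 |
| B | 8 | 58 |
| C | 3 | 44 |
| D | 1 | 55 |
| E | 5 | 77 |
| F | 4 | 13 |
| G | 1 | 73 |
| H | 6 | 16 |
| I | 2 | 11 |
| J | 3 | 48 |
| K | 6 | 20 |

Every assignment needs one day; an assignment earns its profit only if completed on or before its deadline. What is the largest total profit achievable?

Take jobs in profit order; each goes to the latest open slot no later than its deadline.
By profit: E(d5,77), G(d1,73), A(d9,68), B(d8,58), D(d1,55), J(d3,48), C(d3,44), K(d6,20), H(d6,16), F(d4,13), I(d2,11)
E→slot 5; G→slot 1; A→slot 9; B→slot 8; D skipped; J→slot 3; C→slot 2; K→slot 6; H→slot 4; F skipped; I skipped.
Profit = 73 + 44 + 48 + 16 + 77 + 20 + 58 + 68 = 404

404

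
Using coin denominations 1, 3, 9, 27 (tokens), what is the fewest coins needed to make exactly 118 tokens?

Greedy: take as many of the largest coin as possible, then repeat with the remainder.
118 − 4×27→10 − 1×9→1 − 1×1→0
Total coins = 4 + 1 + 1 = 6

6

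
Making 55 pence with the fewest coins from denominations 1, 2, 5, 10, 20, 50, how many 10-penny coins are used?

Greedy: take as many of the largest coin as possible, then repeat with the remainder.
55 = 1×50 + 1×5
Count of 10: 0

0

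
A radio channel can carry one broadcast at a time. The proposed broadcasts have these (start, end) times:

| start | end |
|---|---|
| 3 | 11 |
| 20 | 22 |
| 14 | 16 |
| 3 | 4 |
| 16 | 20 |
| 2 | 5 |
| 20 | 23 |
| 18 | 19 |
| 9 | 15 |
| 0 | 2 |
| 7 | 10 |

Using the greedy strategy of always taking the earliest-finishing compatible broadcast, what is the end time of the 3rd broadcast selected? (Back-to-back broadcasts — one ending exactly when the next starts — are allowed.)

Greedy by earliest finish: after sorting by end time, pick each interval compatible with the last pick.
Sorted by end: (0,2)  (3,4)  (2,5)  (7,10)  (3,11)  (9,15)  (14,16)  (18,19)  (16,20)  (20,22)  (20,23)
take (0,2); take (3,4); take (7,10); take (14,16); take (18,19); take (20,22).
Selected: (0,2) (3,4) (7,10) (14,16) (18,19) (20,22)

10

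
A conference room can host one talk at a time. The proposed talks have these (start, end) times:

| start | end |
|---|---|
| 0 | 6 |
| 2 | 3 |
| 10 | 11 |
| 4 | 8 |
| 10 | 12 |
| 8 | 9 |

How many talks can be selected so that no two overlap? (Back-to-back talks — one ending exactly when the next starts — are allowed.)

4

Sorted by end: (2,3)  (0,6)  (4,8)  (8,9)  (10,11)  (10,12)
take (2,3); skip (0,6); take (4,8); take (8,9); take (10,11); skip (10,12).
Selected 4 talks.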